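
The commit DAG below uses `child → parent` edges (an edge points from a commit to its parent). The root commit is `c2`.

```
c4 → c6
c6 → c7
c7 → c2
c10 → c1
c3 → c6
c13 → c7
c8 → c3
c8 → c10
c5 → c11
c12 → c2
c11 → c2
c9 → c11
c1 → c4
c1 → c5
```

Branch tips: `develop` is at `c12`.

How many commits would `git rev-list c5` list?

Walking parent pointers from c5: reachable set = {c11, c2, c5}.
That is 3 commits.

3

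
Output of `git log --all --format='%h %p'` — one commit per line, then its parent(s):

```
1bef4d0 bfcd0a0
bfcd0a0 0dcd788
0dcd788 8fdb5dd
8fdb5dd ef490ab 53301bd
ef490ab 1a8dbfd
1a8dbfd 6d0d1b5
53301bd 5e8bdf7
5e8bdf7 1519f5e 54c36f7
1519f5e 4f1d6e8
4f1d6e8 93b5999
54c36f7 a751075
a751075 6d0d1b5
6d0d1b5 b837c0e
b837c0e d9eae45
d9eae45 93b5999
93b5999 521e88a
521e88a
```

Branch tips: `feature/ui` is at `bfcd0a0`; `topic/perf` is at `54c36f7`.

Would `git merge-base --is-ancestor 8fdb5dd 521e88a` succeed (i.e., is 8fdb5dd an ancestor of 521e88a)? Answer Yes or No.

Ancestors of 521e88a: {521e88a}.
8fdb5dd is not in that set, so it is not an ancestor of 521e88a.

No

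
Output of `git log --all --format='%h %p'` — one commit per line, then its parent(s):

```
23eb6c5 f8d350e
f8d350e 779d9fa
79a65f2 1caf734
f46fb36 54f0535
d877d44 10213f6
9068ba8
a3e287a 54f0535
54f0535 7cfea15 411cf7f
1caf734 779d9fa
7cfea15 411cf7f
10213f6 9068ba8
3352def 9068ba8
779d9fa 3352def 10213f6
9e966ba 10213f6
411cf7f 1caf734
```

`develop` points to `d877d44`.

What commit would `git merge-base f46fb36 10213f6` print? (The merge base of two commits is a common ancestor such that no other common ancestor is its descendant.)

10213f6

Ancestors of f46fb36: {10213f6, 1caf734, 3352def, 411cf7f, 54f0535, 779d9fa, 7cfea15, 9068ba8, f46fb36}.
Ancestors of 10213f6: {10213f6, 9068ba8}.
Common ancestors: {10213f6, 9068ba8}.
Among these, 10213f6 is not an ancestor of any other common ancestor — it is the merge base.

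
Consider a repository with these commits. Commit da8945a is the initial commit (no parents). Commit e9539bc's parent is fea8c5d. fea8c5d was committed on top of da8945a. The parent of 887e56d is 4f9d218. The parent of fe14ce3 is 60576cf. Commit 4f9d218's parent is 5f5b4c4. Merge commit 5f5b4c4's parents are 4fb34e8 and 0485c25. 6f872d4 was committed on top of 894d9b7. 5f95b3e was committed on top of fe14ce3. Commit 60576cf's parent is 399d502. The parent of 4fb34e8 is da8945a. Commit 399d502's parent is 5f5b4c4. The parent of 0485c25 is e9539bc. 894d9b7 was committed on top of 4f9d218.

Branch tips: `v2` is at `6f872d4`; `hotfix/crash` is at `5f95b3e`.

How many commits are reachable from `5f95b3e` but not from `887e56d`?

Reachable from 5f95b3e: {0485c25, 399d502, 4fb34e8, 5f5b4c4, 5f95b3e, 60576cf, da8945a, e9539bc, fe14ce3, fea8c5d}.
Reachable from 887e56d: {0485c25, 4f9d218, 4fb34e8, 5f5b4c4, 887e56d, da8945a, e9539bc, fea8c5d}.
In 5f95b3e's history but not 887e56d's: {399d502, 5f95b3e, 60576cf, fe14ce3} — 4 commits.

4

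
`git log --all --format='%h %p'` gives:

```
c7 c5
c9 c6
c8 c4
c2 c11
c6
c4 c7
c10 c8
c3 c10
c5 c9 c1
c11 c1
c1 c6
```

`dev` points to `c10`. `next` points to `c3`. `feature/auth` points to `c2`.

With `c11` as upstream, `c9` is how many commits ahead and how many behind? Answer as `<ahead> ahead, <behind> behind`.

Reachable from c9: {c6, c9}.
Reachable from c11: {c1, c11, c6}.
Only in c9's history (ahead): {c9} — 1.
Only in c11's history (behind): {c1, c11} — 2.

1 ahead, 2 behind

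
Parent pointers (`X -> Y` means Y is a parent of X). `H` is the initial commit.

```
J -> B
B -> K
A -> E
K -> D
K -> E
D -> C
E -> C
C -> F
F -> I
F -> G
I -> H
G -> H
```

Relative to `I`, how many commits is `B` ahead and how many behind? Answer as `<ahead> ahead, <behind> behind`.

7 ahead, 0 behind

Reachable from B: {B, C, D, E, F, G, H, I, K}.
Reachable from I: {H, I}.
Only in B's history (ahead): {B, C, D, E, F, G, K} — 7.
Only in I's history (behind): {} — 0.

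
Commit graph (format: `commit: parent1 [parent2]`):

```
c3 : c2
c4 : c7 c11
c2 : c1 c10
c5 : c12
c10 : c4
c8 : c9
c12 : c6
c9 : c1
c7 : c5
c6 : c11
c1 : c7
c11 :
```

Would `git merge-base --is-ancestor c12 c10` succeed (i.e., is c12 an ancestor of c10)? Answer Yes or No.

Yes

Ancestors of c10 (commits reachable by following parents): {c10, c11, c12, c4, c5, c6, c7}.
c12 is in that set, so it is an ancestor of c10.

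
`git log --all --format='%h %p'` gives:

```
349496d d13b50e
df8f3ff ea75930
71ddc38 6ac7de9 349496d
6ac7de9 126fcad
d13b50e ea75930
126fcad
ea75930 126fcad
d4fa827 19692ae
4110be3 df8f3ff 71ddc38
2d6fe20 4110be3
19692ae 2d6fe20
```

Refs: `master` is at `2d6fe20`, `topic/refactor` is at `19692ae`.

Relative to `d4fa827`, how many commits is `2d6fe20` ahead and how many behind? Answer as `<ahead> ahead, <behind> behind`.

Reachable from 2d6fe20: {126fcad, 2d6fe20, 349496d, 4110be3, 6ac7de9, 71ddc38, d13b50e, df8f3ff, ea75930}.
Reachable from d4fa827: {126fcad, 19692ae, 2d6fe20, 349496d, 4110be3, 6ac7de9, 71ddc38, d13b50e, d4fa827, df8f3ff, ea75930}.
Only in 2d6fe20's history (ahead): {} — 0.
Only in d4fa827's history (behind): {19692ae, d4fa827} — 2.

0 ahead, 2 behind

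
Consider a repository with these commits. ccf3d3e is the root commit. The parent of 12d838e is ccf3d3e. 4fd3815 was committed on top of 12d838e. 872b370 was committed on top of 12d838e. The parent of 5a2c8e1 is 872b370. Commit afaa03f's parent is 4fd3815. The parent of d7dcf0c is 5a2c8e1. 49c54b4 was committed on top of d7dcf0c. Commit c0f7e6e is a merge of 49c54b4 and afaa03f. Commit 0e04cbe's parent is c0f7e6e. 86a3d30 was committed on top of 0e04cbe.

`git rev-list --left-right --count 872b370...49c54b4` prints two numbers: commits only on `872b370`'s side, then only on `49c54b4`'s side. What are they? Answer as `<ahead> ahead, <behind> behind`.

0 ahead, 3 behind

Reachable from 872b370: {12d838e, 872b370, ccf3d3e}.
Reachable from 49c54b4: {12d838e, 49c54b4, 5a2c8e1, 872b370, ccf3d3e, d7dcf0c}.
Only in 872b370's history (ahead): {} — 0.
Only in 49c54b4's history (behind): {49c54b4, 5a2c8e1, d7dcf0c} — 3.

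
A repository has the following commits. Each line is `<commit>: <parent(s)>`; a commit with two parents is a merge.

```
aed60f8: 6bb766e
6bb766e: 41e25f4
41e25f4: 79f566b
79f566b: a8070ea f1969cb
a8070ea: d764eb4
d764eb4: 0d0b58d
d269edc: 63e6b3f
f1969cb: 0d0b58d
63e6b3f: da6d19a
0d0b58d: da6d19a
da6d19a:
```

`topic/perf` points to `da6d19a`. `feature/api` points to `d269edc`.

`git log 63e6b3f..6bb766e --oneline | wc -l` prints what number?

Reachable from 6bb766e: {0d0b58d, 41e25f4, 6bb766e, 79f566b, a8070ea, d764eb4, da6d19a, f1969cb}.
Reachable from 63e6b3f: {63e6b3f, da6d19a}.
In 6bb766e's history but not 63e6b3f's: {0d0b58d, 41e25f4, 6bb766e, 79f566b, a8070ea, d764eb4, f1969cb} — 7 commits.

7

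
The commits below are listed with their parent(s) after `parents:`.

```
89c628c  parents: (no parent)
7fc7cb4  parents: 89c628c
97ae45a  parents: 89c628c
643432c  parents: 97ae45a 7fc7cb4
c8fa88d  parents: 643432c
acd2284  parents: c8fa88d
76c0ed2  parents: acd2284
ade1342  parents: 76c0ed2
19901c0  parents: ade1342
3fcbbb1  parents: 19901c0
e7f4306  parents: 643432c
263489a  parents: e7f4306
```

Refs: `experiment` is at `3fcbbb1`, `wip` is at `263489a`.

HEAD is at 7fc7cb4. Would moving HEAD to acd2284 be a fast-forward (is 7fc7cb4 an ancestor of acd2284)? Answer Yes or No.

Yes

A fast-forward from 7fc7cb4 to acd2284 is possible iff 7fc7cb4 is an ancestor of acd2284.
Ancestors of acd2284: {643432c, 7fc7cb4, 89c628c, 97ae45a, acd2284, c8fa88d}.
7fc7cb4 is among them, so fast-forward is possible.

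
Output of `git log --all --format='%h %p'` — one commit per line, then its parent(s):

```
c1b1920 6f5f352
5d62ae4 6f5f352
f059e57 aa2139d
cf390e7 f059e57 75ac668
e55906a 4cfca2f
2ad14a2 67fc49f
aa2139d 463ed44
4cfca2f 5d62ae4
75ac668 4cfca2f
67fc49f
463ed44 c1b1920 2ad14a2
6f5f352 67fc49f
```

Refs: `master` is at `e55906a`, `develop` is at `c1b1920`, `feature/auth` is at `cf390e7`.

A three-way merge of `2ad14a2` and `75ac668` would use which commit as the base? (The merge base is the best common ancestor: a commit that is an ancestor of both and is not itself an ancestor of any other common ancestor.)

Ancestors of 2ad14a2: {2ad14a2, 67fc49f}.
Ancestors of 75ac668: {4cfca2f, 5d62ae4, 67fc49f, 6f5f352, 75ac668}.
Common ancestors: {67fc49f}.
The only common ancestor is 67fc49f, so it is the merge base.

67fc49f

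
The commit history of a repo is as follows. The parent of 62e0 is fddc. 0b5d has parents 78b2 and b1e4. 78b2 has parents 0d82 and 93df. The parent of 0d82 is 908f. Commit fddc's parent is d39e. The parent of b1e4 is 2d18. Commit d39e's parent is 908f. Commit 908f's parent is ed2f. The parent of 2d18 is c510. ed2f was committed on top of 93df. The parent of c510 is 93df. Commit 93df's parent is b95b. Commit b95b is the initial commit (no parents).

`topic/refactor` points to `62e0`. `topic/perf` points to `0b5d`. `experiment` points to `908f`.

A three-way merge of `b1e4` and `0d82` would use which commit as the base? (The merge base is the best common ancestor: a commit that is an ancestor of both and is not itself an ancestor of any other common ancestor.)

93df

Ancestors of b1e4: {2d18, 93df, b1e4, b95b, c510}.
Ancestors of 0d82: {0d82, 908f, 93df, b95b, ed2f}.
Common ancestors: {93df, b95b}.
Among these, 93df is not an ancestor of any other common ancestor — it is the merge base.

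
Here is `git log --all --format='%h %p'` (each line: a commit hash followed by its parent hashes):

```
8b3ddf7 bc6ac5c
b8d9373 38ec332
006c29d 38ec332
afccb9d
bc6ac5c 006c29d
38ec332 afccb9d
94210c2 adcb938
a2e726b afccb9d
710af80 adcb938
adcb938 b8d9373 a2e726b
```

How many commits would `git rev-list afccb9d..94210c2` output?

Reachable from 94210c2: {38ec332, 94210c2, a2e726b, adcb938, afccb9d, b8d9373}.
Reachable from afccb9d: {afccb9d}.
In 94210c2's history but not afccb9d's: {38ec332, 94210c2, a2e726b, adcb938, b8d9373} — 5 commits.

5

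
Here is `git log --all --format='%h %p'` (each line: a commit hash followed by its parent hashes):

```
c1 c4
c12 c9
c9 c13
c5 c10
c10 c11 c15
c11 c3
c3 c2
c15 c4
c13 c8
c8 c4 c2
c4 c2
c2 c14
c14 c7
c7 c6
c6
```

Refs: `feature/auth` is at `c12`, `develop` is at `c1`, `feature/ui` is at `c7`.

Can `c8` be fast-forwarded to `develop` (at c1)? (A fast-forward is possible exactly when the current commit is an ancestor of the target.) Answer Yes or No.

A fast-forward from c8 to c1 is possible iff c8 is an ancestor of c1.
Ancestors of c1: {c1, c14, c2, c4, c6, c7}.
c8 is not among them, so fast-forward is not possible.

No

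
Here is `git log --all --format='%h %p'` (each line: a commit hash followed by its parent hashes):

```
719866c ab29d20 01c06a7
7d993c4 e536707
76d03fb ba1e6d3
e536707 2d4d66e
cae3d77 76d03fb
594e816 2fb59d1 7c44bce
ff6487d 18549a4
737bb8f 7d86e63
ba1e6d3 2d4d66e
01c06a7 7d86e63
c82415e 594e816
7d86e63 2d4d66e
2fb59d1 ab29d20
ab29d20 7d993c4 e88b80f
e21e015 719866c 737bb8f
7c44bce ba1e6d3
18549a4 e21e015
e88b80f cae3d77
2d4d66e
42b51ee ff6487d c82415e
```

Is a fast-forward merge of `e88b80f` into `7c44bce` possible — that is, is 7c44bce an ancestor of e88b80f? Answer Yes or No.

No

A fast-forward from 7c44bce to e88b80f is possible iff 7c44bce is an ancestor of e88b80f.
Ancestors of e88b80f: {2d4d66e, 76d03fb, ba1e6d3, cae3d77, e88b80f}.
7c44bce is not among them, so fast-forward is not possible.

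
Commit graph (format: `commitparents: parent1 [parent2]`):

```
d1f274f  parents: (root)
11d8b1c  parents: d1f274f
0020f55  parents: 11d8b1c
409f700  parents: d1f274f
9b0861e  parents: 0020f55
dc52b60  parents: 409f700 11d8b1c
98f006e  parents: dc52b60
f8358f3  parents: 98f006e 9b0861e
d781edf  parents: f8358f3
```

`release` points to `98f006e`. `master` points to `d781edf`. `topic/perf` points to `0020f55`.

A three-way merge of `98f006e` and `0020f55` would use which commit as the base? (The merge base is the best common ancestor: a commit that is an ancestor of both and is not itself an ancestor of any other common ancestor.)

11d8b1c

Ancestors of 98f006e: {11d8b1c, 409f700, 98f006e, d1f274f, dc52b60}.
Ancestors of 0020f55: {0020f55, 11d8b1c, d1f274f}.
Common ancestors: {11d8b1c, d1f274f}.
Among these, 11d8b1c is not an ancestor of any other common ancestor — it is the merge base.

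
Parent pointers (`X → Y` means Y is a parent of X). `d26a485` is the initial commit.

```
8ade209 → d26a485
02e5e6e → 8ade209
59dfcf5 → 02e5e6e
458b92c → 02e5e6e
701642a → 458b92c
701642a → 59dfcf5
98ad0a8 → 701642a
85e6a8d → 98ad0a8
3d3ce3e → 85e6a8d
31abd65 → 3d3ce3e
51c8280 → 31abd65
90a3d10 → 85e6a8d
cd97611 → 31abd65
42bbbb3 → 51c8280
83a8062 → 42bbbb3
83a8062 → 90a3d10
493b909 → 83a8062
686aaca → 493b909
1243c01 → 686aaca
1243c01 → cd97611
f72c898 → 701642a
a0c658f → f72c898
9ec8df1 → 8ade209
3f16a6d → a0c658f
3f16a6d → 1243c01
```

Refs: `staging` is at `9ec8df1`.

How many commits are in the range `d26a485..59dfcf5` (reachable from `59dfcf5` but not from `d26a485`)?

Reachable from 59dfcf5: {02e5e6e, 59dfcf5, 8ade209, d26a485}.
Reachable from d26a485: {d26a485}.
In 59dfcf5's history but not d26a485's: {02e5e6e, 59dfcf5, 8ade209} — 3 commits.

3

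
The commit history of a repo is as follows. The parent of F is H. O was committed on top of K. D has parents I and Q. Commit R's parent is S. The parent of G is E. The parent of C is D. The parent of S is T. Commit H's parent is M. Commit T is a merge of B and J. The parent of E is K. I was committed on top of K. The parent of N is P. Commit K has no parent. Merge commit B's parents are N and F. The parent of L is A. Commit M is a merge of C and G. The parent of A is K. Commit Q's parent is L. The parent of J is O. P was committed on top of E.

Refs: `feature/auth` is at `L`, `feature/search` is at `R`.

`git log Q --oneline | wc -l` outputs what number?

Walking parent pointers from Q: reachable set = {A, K, L, Q}.
That is 4 commits.

4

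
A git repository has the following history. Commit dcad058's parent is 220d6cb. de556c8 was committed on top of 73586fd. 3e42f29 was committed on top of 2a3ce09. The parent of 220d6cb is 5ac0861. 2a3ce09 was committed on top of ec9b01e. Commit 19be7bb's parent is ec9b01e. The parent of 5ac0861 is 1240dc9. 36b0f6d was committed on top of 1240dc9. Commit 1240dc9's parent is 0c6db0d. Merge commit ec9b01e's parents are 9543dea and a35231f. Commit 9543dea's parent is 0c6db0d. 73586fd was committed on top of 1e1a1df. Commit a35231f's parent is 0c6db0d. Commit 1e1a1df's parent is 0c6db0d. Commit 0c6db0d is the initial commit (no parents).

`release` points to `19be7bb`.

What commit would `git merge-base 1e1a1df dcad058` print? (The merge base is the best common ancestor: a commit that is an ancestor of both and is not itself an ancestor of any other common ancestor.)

0c6db0d

Ancestors of 1e1a1df: {0c6db0d, 1e1a1df}.
Ancestors of dcad058: {0c6db0d, 1240dc9, 220d6cb, 5ac0861, dcad058}.
Common ancestors: {0c6db0d}.
The only common ancestor is 0c6db0d, so it is the merge base.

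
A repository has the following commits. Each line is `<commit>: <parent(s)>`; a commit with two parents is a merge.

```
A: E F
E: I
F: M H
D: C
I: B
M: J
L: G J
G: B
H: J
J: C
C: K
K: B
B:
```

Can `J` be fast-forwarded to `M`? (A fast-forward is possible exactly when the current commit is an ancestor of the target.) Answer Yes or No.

A fast-forward from J to M is possible iff J is an ancestor of M.
Ancestors of M: {B, C, J, K, M}.
J is among them, so fast-forward is possible.

Yes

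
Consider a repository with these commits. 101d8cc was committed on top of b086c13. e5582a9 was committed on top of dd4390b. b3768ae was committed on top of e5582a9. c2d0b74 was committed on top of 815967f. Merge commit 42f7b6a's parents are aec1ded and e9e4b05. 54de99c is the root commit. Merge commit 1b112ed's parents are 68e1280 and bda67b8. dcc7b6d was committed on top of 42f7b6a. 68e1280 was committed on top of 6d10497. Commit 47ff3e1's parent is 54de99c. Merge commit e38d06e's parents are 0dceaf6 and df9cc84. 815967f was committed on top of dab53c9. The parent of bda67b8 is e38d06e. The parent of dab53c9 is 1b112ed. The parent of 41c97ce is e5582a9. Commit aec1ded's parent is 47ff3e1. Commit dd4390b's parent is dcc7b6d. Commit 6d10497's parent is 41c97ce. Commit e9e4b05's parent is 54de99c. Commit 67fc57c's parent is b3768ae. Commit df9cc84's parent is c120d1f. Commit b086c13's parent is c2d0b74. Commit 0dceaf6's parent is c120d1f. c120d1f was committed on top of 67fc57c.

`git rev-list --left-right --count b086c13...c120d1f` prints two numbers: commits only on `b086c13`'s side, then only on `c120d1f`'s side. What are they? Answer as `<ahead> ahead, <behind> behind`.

12 ahead, 0 behind

Reachable from b086c13: {0dceaf6, 1b112ed, 41c97ce, 42f7b6a, 47ff3e1, 54de99c, 67fc57c, 68e1280, 6d10497, 815967f, aec1ded, b086c13, b3768ae, bda67b8, c120d1f, c2d0b74, dab53c9, dcc7b6d, dd4390b, df9cc84, e38d06e, e5582a9, e9e4b05}.
Reachable from c120d1f: {42f7b6a, 47ff3e1, 54de99c, 67fc57c, aec1ded, b3768ae, c120d1f, dcc7b6d, dd4390b, e5582a9, e9e4b05}.
Only in b086c13's history (ahead): {0dceaf6, 1b112ed, 41c97ce, 68e1280, 6d10497, 815967f, b086c13, bda67b8, c2d0b74, dab53c9, df9cc84, e38d06e} — 12.
Only in c120d1f's history (behind): {} — 0.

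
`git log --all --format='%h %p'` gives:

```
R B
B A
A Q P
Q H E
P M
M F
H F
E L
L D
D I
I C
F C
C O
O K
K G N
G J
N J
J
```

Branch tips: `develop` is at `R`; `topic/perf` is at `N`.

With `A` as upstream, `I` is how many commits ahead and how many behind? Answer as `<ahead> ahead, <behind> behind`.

0 ahead, 9 behind

Reachable from I: {C, G, I, J, K, N, O}.
Reachable from A: {A, C, D, E, F, G, H, I, J, K, L, M, N, O, P, Q}.
Only in I's history (ahead): {} — 0.
Only in A's history (behind): {A, D, E, F, H, L, M, P, Q} — 9.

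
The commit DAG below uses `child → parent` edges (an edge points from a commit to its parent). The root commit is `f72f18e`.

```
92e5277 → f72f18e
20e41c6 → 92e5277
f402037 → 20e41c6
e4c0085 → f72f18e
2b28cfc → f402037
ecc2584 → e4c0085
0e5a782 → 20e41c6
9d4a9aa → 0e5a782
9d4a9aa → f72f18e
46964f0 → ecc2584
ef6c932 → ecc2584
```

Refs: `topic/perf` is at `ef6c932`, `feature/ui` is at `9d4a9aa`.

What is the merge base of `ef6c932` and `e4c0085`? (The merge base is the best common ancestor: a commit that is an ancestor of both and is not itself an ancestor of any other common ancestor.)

e4c0085

Ancestors of ef6c932: {e4c0085, ecc2584, ef6c932, f72f18e}.
Ancestors of e4c0085: {e4c0085, f72f18e}.
Common ancestors: {e4c0085, f72f18e}.
Among these, e4c0085 is not an ancestor of any other common ancestor — it is the merge base.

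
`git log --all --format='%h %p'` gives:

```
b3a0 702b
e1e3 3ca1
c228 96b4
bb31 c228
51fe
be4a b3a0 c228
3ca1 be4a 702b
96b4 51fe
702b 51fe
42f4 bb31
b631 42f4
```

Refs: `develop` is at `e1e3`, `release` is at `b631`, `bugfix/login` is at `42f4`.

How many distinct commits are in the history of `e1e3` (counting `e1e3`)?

8

Walking parent pointers from e1e3: reachable set = {3ca1, 51fe, 702b, 96b4, b3a0, be4a, c228, e1e3}.
That is 8 commits.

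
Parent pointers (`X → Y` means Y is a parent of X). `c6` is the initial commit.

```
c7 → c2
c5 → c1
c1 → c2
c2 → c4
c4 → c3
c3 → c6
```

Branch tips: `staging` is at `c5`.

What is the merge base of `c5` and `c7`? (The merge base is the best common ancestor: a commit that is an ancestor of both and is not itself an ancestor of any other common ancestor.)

c2

Ancestors of c5: {c1, c2, c3, c4, c5, c6}.
Ancestors of c7: {c2, c3, c4, c6, c7}.
Common ancestors: {c2, c3, c4, c6}.
Among these, c2 is not an ancestor of any other common ancestor — it is the merge base.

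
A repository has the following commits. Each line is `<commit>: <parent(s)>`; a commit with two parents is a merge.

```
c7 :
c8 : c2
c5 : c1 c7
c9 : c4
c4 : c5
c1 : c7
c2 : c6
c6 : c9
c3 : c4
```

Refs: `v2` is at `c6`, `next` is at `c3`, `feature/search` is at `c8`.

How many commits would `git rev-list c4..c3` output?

1

Reachable from c3: {c1, c3, c4, c5, c7}.
Reachable from c4: {c1, c4, c5, c7}.
In c3's history but not c4's: {c3} — 1 commit.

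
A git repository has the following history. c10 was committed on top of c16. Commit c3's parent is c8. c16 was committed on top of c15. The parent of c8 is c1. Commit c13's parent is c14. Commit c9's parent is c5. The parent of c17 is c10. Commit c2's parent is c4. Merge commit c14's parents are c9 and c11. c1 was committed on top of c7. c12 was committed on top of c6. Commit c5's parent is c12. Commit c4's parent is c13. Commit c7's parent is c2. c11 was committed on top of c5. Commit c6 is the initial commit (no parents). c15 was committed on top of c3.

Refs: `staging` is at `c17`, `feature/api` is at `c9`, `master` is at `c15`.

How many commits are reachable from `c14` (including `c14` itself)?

Walking parent pointers from c14: reachable set = {c11, c12, c14, c5, c6, c9}.
That is 6 commits.

6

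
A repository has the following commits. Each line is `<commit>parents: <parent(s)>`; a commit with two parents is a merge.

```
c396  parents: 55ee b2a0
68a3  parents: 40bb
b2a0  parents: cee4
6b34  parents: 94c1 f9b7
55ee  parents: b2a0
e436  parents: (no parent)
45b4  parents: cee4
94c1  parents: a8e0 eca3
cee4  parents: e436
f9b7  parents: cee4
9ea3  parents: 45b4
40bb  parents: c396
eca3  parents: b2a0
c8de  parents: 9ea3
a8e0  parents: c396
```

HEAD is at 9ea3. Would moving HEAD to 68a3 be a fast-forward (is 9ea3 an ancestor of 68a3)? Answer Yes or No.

A fast-forward from 9ea3 to 68a3 is possible iff 9ea3 is an ancestor of 68a3.
Ancestors of 68a3: {40bb, 55ee, 68a3, b2a0, c396, cee4, e436}.
9ea3 is not among them, so fast-forward is not possible.

No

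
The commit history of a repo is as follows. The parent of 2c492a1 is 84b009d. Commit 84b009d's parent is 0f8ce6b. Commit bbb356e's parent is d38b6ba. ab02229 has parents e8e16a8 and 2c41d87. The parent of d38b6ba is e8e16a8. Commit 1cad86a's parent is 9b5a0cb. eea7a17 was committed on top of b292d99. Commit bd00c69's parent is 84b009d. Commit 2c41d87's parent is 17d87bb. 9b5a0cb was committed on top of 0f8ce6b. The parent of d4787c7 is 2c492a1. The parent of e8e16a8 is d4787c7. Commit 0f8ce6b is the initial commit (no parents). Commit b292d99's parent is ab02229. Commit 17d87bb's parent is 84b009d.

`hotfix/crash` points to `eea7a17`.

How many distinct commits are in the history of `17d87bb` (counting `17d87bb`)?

3

Walking parent pointers from 17d87bb: reachable set = {0f8ce6b, 17d87bb, 84b009d}.
That is 3 commits.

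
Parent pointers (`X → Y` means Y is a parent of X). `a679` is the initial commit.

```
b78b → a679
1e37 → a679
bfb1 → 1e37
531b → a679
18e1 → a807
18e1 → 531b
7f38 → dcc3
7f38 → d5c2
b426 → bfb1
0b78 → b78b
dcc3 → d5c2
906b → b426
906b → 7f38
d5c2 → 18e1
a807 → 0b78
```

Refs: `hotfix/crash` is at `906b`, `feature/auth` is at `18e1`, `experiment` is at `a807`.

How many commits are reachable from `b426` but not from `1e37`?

2

Reachable from b426: {1e37, a679, b426, bfb1}.
Reachable from 1e37: {1e37, a679}.
In b426's history but not 1e37's: {b426, bfb1} — 2 commits.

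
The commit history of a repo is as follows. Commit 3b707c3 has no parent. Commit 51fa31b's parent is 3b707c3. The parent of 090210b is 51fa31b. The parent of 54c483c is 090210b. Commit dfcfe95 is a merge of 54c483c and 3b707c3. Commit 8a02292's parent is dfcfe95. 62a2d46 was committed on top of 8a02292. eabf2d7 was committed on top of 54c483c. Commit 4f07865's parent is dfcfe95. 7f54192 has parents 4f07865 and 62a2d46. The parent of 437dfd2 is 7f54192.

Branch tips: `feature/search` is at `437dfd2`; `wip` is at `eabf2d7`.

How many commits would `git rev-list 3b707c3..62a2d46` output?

Reachable from 62a2d46: {090210b, 3b707c3, 51fa31b, 54c483c, 62a2d46, 8a02292, dfcfe95}.
Reachable from 3b707c3: {3b707c3}.
In 62a2d46's history but not 3b707c3's: {090210b, 51fa31b, 54c483c, 62a2d46, 8a02292, dfcfe95} — 6 commits.

6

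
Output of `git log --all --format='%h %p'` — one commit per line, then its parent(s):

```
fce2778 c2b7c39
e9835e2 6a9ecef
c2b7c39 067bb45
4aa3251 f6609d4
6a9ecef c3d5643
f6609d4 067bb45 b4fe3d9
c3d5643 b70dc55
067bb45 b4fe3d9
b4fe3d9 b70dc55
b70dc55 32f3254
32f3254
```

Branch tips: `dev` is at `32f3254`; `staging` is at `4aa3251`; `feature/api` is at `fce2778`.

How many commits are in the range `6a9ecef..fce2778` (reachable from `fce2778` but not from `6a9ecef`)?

Reachable from fce2778: {067bb45, 32f3254, b4fe3d9, b70dc55, c2b7c39, fce2778}.
Reachable from 6a9ecef: {32f3254, 6a9ecef, b70dc55, c3d5643}.
In fce2778's history but not 6a9ecef's: {067bb45, b4fe3d9, c2b7c39, fce2778} — 4 commits.

4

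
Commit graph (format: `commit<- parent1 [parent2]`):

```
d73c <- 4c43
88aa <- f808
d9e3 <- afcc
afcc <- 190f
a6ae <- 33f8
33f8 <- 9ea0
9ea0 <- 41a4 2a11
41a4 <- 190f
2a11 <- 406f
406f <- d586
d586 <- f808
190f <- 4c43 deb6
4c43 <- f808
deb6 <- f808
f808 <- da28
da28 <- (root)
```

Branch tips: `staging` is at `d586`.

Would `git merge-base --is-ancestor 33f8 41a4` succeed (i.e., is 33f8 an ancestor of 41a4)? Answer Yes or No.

No

Ancestors of 41a4: {190f, 41a4, 4c43, da28, deb6, f808}.
33f8 is not in that set, so it is not an ancestor of 41a4.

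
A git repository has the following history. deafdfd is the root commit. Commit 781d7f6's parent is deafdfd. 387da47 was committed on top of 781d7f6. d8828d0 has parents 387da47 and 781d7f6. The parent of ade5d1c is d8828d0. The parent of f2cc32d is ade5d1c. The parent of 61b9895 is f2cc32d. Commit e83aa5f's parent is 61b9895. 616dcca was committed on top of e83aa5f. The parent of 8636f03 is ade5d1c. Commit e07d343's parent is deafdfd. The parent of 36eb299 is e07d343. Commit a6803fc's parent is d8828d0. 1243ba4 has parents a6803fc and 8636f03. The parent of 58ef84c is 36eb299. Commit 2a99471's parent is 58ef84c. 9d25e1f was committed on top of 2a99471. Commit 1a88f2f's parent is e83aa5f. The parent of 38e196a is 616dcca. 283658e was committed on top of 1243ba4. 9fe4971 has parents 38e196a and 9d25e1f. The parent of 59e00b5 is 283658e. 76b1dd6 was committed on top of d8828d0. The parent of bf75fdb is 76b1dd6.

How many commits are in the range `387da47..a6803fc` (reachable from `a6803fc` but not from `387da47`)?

2

Reachable from a6803fc: {387da47, 781d7f6, a6803fc, d8828d0, deafdfd}.
Reachable from 387da47: {387da47, 781d7f6, deafdfd}.
In a6803fc's history but not 387da47's: {a6803fc, d8828d0} — 2 commits.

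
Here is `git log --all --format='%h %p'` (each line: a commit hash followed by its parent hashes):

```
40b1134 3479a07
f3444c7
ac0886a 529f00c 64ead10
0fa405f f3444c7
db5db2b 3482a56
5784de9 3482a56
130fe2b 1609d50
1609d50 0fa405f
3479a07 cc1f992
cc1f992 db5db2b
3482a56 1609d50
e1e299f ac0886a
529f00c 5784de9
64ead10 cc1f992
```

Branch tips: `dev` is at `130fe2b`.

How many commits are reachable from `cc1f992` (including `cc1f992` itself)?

6

Walking parent pointers from cc1f992: reachable set = {0fa405f, 1609d50, 3482a56, cc1f992, db5db2b, f3444c7}.
That is 6 commits.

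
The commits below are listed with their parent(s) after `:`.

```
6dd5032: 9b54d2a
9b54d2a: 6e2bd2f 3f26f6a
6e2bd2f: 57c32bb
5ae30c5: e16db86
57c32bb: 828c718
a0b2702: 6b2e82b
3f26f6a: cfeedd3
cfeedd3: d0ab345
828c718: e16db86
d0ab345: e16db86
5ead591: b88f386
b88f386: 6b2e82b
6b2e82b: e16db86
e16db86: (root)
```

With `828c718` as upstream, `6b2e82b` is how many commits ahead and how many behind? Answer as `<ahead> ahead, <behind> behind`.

1 ahead, 1 behind

Reachable from 6b2e82b: {6b2e82b, e16db86}.
Reachable from 828c718: {828c718, e16db86}.
Only in 6b2e82b's history (ahead): {6b2e82b} — 1.
Only in 828c718's history (behind): {828c718} — 1.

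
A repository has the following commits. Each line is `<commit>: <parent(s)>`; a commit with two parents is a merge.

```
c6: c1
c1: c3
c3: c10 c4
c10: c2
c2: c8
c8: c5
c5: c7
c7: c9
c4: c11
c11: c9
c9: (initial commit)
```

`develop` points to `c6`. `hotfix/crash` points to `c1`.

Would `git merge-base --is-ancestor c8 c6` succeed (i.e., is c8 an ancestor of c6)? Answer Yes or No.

Ancestors of c6 (commits reachable by following parents): {c1, c10, c11, c2, c3, c4, c5, c6, c7, c8, c9}.
c8 is in that set, so it is an ancestor of c6.

Yes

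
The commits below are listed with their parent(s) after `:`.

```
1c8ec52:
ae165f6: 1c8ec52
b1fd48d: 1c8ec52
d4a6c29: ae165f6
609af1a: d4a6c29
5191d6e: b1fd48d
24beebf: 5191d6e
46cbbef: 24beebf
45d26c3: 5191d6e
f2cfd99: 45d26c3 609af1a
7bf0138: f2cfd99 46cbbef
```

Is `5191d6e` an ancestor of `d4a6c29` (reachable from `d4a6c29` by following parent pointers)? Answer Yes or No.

No

Ancestors of d4a6c29: {1c8ec52, ae165f6, d4a6c29}.
5191d6e is not in that set, so it is not an ancestor of d4a6c29.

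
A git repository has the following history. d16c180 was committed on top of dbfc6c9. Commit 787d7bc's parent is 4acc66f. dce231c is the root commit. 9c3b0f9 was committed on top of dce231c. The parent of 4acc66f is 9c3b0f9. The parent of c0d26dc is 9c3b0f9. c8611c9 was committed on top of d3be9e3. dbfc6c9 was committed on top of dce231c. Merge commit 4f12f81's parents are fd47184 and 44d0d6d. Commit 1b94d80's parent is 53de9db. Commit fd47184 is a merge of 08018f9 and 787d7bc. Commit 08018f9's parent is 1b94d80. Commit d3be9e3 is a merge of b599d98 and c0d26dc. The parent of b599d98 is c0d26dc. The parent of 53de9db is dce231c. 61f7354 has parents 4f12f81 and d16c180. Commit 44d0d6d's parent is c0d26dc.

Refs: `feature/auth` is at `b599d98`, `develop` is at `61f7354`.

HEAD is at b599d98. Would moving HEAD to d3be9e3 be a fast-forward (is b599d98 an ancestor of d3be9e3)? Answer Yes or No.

Yes

A fast-forward from b599d98 to d3be9e3 is possible iff b599d98 is an ancestor of d3be9e3.
Ancestors of d3be9e3: {9c3b0f9, b599d98, c0d26dc, d3be9e3, dce231c}.
b599d98 is among them, so fast-forward is possible.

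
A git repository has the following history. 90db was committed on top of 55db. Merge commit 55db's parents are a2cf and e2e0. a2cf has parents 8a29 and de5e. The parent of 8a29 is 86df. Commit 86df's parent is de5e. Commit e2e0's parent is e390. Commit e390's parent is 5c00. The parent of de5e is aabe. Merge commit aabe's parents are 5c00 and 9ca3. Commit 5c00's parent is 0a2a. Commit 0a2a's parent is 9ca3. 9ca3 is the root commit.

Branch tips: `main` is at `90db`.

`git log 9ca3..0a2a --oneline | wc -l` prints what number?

1

Reachable from 0a2a: {0a2a, 9ca3}.
Reachable from 9ca3: {9ca3}.
In 0a2a's history but not 9ca3's: {0a2a} — 1 commit.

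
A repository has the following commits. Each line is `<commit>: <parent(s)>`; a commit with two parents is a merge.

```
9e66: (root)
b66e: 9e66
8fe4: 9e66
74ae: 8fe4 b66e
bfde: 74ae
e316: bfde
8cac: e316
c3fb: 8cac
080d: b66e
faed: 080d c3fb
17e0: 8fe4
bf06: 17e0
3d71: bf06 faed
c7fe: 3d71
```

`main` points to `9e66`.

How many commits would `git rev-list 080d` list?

3

Walking parent pointers from 080d: reachable set = {080d, 9e66, b66e}.
That is 3 commits.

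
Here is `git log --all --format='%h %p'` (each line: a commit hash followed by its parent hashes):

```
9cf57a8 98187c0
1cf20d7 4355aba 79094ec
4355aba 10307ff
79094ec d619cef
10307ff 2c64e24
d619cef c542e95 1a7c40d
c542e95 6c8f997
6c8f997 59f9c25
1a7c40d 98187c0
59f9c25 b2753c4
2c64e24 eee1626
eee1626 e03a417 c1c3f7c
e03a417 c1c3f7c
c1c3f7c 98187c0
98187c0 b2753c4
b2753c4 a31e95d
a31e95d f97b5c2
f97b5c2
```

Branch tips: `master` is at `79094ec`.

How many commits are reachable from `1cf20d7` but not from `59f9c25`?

Reachable from 1cf20d7: {10307ff, 1a7c40d, 1cf20d7, 2c64e24, 4355aba, 59f9c25, 6c8f997, 79094ec, 98187c0, a31e95d, b2753c4, c1c3f7c, c542e95, d619cef, e03a417, eee1626, f97b5c2}.
Reachable from 59f9c25: {59f9c25, a31e95d, b2753c4, f97b5c2}.
In 1cf20d7's history but not 59f9c25's: {10307ff, 1a7c40d, 1cf20d7, 2c64e24, 4355aba, 6c8f997, 79094ec, 98187c0, c1c3f7c, c542e95, d619cef, e03a417, eee1626} — 13 commits.

13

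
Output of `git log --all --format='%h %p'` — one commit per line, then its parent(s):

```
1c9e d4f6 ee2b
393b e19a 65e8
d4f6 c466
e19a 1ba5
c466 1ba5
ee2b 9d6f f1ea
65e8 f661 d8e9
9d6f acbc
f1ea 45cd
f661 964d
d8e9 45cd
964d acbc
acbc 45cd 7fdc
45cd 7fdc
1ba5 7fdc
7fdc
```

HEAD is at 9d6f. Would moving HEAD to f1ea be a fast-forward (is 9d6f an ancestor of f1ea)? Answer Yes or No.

A fast-forward from 9d6f to f1ea is possible iff 9d6f is an ancestor of f1ea.
Ancestors of f1ea: {45cd, 7fdc, f1ea}.
9d6f is not among them, so fast-forward is not possible.

No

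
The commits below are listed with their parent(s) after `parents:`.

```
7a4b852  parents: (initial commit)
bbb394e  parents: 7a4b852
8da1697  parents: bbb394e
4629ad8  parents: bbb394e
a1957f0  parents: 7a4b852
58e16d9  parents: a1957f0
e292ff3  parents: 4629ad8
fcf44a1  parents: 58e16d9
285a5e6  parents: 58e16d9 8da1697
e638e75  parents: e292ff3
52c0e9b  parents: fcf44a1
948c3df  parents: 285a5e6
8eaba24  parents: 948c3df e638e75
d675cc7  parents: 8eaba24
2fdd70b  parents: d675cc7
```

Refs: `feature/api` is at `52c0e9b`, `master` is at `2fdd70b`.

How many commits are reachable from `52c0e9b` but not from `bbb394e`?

Reachable from 52c0e9b: {52c0e9b, 58e16d9, 7a4b852, a1957f0, fcf44a1}.
Reachable from bbb394e: {7a4b852, bbb394e}.
In 52c0e9b's history but not bbb394e's: {52c0e9b, 58e16d9, a1957f0, fcf44a1} — 4 commits.

4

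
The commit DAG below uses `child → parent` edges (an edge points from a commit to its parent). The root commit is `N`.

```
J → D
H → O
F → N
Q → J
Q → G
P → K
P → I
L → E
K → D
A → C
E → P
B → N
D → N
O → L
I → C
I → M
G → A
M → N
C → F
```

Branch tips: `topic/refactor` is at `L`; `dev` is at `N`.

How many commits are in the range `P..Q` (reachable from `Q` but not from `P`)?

Reachable from Q: {A, C, D, F, G, J, N, Q}.
Reachable from P: {C, D, F, I, K, M, N, P}.
In Q's history but not P's: {A, G, J, Q} — 4 commits.

4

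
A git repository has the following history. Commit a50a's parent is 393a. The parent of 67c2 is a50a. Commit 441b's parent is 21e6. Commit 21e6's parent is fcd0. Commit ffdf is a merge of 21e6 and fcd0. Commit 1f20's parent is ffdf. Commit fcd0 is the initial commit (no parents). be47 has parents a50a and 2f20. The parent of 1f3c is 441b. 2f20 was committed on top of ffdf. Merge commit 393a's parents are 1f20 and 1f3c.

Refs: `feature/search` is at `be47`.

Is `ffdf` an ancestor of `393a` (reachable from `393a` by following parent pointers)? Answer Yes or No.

Yes

Ancestors of 393a (commits reachable by following parents): {1f20, 1f3c, 21e6, 393a, 441b, fcd0, ffdf}.
ffdf is in that set, so it is an ancestor of 393a.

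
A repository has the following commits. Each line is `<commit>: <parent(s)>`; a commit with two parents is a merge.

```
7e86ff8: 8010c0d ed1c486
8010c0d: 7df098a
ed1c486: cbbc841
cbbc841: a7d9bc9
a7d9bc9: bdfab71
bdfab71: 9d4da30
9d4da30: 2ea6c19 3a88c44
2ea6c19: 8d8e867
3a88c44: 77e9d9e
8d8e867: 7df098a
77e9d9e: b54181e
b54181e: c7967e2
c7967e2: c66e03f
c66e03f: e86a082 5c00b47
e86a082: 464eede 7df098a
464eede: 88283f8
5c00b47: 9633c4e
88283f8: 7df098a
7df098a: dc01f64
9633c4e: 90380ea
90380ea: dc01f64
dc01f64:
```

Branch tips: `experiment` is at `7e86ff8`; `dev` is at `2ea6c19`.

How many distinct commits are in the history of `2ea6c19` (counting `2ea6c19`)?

Walking parent pointers from 2ea6c19: reachable set = {2ea6c19, 7df098a, 8d8e867, dc01f64}.
That is 4 commits.

4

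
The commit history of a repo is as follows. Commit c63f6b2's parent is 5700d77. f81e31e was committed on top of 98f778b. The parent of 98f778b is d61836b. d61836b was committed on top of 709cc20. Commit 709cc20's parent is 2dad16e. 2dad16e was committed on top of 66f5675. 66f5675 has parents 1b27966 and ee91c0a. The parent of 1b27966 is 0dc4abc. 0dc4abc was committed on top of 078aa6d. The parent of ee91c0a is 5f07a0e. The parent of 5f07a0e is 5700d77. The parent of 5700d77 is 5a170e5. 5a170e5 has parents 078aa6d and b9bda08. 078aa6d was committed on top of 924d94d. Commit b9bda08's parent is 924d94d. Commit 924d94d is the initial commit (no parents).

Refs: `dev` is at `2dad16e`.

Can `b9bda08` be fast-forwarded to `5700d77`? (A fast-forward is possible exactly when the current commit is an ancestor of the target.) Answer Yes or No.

A fast-forward from b9bda08 to 5700d77 is possible iff b9bda08 is an ancestor of 5700d77.
Ancestors of 5700d77: {078aa6d, 5700d77, 5a170e5, 924d94d, b9bda08}.
b9bda08 is among them, so fast-forward is possible.

Yes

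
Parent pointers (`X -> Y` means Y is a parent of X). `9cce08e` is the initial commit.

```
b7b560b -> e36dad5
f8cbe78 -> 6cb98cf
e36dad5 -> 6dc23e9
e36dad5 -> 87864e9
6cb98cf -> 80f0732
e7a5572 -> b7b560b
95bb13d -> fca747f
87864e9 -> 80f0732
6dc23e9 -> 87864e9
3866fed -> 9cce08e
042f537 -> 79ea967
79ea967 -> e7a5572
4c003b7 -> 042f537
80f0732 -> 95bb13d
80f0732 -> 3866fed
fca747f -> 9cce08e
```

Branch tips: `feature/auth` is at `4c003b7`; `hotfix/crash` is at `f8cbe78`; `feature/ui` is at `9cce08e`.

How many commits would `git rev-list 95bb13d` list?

3

Walking parent pointers from 95bb13d: reachable set = {95bb13d, 9cce08e, fca747f}.
That is 3 commits.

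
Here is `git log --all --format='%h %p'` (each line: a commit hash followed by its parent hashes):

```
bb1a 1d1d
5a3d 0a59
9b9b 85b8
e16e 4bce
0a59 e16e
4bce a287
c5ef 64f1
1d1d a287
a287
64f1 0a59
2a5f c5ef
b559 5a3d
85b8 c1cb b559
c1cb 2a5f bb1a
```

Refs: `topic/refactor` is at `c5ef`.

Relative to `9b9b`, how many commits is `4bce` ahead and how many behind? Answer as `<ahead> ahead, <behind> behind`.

Reachable from 4bce: {4bce, a287}.
Reachable from 9b9b: {0a59, 1d1d, 2a5f, 4bce, 5a3d, 64f1, 85b8, 9b9b, a287, b559, bb1a, c1cb, c5ef, e16e}.
Only in 4bce's history (ahead): {} — 0.
Only in 9b9b's history (behind): {0a59, 1d1d, 2a5f, 5a3d, 64f1, 85b8, 9b9b, b559, bb1a, c1cb, c5ef, e16e} — 12.

0 ahead, 12 behind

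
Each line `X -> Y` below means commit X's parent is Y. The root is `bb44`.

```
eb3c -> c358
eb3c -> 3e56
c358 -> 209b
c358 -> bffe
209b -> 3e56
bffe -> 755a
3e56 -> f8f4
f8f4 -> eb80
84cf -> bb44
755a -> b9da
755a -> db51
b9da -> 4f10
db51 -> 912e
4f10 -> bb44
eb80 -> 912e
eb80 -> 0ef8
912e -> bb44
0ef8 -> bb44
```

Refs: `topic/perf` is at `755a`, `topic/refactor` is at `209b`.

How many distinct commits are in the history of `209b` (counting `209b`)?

7

Walking parent pointers from 209b: reachable set = {0ef8, 209b, 3e56, 912e, bb44, eb80, f8f4}.
That is 7 commits.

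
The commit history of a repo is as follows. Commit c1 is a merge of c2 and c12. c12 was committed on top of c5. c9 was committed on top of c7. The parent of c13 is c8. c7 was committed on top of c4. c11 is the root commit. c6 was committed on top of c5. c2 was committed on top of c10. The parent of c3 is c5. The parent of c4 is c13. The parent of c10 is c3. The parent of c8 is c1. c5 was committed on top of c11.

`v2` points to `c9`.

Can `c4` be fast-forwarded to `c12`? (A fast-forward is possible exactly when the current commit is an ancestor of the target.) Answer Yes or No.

No

A fast-forward from c4 to c12 is possible iff c4 is an ancestor of c12.
Ancestors of c12: {c11, c12, c5}.
c4 is not among them, so fast-forward is not possible.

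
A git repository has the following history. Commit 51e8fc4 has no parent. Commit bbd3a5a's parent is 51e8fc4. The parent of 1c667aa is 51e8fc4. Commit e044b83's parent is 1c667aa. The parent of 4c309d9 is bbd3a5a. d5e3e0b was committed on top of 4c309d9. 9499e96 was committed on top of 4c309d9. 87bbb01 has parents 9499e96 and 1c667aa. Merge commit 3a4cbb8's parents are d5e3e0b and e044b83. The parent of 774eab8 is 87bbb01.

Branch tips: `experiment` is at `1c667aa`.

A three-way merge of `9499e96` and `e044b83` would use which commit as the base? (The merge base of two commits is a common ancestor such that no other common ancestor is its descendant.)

51e8fc4

Ancestors of 9499e96: {4c309d9, 51e8fc4, 9499e96, bbd3a5a}.
Ancestors of e044b83: {1c667aa, 51e8fc4, e044b83}.
Common ancestors: {51e8fc4}.
The only common ancestor is 51e8fc4, so it is the merge base.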